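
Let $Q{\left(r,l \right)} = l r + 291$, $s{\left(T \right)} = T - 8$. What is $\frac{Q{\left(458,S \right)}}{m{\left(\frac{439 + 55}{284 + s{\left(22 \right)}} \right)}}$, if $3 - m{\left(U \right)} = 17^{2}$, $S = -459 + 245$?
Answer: $\frac{7517}{22} \approx 341.68$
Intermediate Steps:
$s{\left(T \right)} = -8 + T$
$S = -214$
$m{\left(U \right)} = -286$ ($m{\left(U \right)} = 3 - 17^{2} = 3 - 289 = -286$)
$Q{\left(r,l \right)} = 291 + l r$
$\frac{Q{\left(458,S \right)}}{m{\left(\frac{439 + 55}{284 + s{\left(22 \right)}} \right)}} = \frac{291 - 98012}{-286} = \left(291 - 98012\right) \left(- \frac{1}{286}\right) = \left(-97721\right) \left(- \frac{1}{286}\right) = \frac{7517}{22}$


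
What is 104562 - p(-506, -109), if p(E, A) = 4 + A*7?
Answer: 105321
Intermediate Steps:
p(E, A) = 4 + 7*A
104562 - p(-506, -109) = 104562 - (4 + 7*(-109)) = 104562 - (4 - 763) = 104562 - 1*(-759) = 104562 + 759 = 105321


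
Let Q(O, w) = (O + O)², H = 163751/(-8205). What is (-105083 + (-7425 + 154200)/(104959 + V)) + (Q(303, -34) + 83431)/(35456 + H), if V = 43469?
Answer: -79550074573725113/757120106316 ≈ -1.0507e+5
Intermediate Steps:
H = -163751/8205 (H = 163751*(-1/8205) = -163751/8205 ≈ -19.957)
Q(O, w) = 4*O² (Q(O, w) = (2*O)² = 4*O²)
(-105083 + (-7425 + 154200)/(104959 + V)) + (Q(303, -34) + 83431)/(35456 + H) = (-105083 + (-7425 + 154200)/(104959 + 43469)) + (4*303² + 83431)/(35456 - 163751/8205) = (-105083 + 146775/148428) + (4*91809 + 83431)/(290752729/8205) = (-105083 + 146775*(1/148428)) + (367236 + 83431)*(8205/290752729) = (-105083 + 2575/2604) + 450667*(8205/290752729) = -273633557/2604 + 3697722735/290752729 = -79550074573725113/757120106316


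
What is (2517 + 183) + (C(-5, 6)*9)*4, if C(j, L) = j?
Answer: 2520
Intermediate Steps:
(2517 + 183) + (C(-5, 6)*9)*4 = (2517 + 183) - 5*9*4 = 2700 - 45*4 = 2700 - 180 = 2520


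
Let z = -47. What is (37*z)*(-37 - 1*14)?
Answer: 88689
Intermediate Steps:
(37*z)*(-37 - 1*14) = (37*(-47))*(-37 - 1*14) = -1739*(-37 - 14) = -1739*(-51) = 88689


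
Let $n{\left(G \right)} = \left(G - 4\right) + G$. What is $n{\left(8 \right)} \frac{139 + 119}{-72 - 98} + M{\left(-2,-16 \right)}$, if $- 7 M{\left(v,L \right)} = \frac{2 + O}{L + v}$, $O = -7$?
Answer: $- \frac{195473}{10710} \approx -18.251$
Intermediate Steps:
$n{\left(G \right)} = -4 + 2 G$ ($n{\left(G \right)} = \left(-4 + G\right) + G = -4 + 2 G$)
$M{\left(v,L \right)} = \frac{5}{7 \left(L + v\right)}$ ($M{\left(v,L \right)} = - \frac{\left(2 - 7\right) \frac{1}{L + v}}{7} = - \frac{\left(-5\right) \frac{1}{L + v}}{7} = \frac{5}{7 \left(L + v\right)}$)
$n{\left(8 \right)} \frac{139 + 119}{-72 - 98} + M{\left(-2,-16 \right)} = \left(-4 + 2 \cdot 8\right) \frac{139 + 119}{-72 - 98} + \frac{5}{7 \left(-16 - 2\right)} = \left(-4 + 16\right) \frac{258}{-170} + \frac{5}{7 \left(-18\right)} = 12 \cdot 258 \left(- \frac{1}{170}\right) + \frac{5}{7} \left(- \frac{1}{18}\right) = 12 \left(- \frac{129}{85}\right) - \frac{5}{126} = - \frac{1548}{85} - \frac{5}{126} = - \frac{195473}{10710}$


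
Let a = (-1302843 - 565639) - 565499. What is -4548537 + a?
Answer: -6982518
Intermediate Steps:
a = -2433981 (a = -1868482 - 565499 = -2433981)
-4548537 + a = -4548537 - 2433981 = -6982518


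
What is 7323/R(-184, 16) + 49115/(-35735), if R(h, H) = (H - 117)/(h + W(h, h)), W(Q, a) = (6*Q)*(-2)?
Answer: -105932053667/721847 ≈ -1.4675e+5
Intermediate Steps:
W(Q, a) = -12*Q
R(h, H) = -(-117 + H)/(11*h) (R(h, H) = (H - 117)/(h - 12*h) = (-117 + H)/((-11*h)) = (-117 + H)*(-1/(11*h)) = -(-117 + H)/(11*h))
7323/R(-184, 16) + 49115/(-35735) = 7323/(((1/11)*(117 - 1*16)/(-184))) + 49115/(-35735) = 7323/(((1/11)*(-1/184)*(117 - 16))) + 49115*(-1/35735) = 7323/(((1/11)*(-1/184)*101)) - 9823/7147 = 7323/(-101/2024) - 9823/7147 = 7323*(-2024/101) - 9823/7147 = -14821752/101 - 9823/7147 = -105932053667/721847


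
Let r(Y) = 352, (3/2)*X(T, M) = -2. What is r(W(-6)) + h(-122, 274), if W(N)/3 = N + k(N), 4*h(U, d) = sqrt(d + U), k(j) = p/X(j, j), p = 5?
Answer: 352 + sqrt(38)/2 ≈ 355.08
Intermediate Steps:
X(T, M) = -4/3 (X(T, M) = (2/3)*(-2) = -4/3)
k(j) = -15/4 (k(j) = 5/(-4/3) = 5*(-3/4) = -15/4)
h(U, d) = sqrt(U + d)/4 (h(U, d) = sqrt(d + U)/4 = sqrt(U + d)/4)
W(N) = -45/4 + 3*N (W(N) = 3*(N - 15/4) = 3*(-15/4 + N) = -45/4 + 3*N)
r(W(-6)) + h(-122, 274) = 352 + sqrt(-122 + 274)/4 = 352 + sqrt(152)/4 = 352 + (2*sqrt(38))/4 = 352 + sqrt(38)/2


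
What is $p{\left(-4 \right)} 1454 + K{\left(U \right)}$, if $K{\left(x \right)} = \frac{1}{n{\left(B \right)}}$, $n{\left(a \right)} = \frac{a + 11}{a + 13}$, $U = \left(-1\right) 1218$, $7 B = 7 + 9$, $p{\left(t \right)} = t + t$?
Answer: $- \frac{1081669}{93} \approx -11631.0$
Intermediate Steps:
$p{\left(t \right)} = 2 t$
$B = \frac{16}{7}$ ($B = \frac{7 + 9}{7} = \frac{1}{7} \cdot 16 = \frac{16}{7} \approx 2.2857$)
$U = -1218$
$n{\left(a \right)} = \frac{11 + a}{13 + a}$
$K{\left(x \right)} = \frac{107}{93}$ ($K{\left(x \right)} = \frac{1}{\frac{1}{13 + \frac{16}{7}} \left(11 + \frac{16}{7}\right)} = \frac{1}{\frac{1}{\frac{107}{7}} \cdot \frac{93}{7}} = \frac{1}{\frac{7}{107} \cdot \frac{93}{7}} = \frac{1}{\frac{93}{107}} = \frac{107}{93}$)
$p{\left(-4 \right)} 1454 + K{\left(U \right)} = 2 \left(-4\right) 1454 + \frac{107}{93} = \left(-8\right) 1454 + \frac{107}{93} = -11632 + \frac{107}{93} = - \frac{1081669}{93}$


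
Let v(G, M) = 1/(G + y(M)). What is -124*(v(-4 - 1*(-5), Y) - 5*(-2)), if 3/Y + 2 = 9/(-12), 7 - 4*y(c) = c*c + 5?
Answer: -390848/291 ≈ -1343.1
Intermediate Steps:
y(c) = 1/2 - c**2/4 (y(c) = 7/4 - (c*c + 5)/4 = 7/4 - (c**2 + 5)/4 = 7/4 - (5 + c**2)/4 = 7/4 + (-5/4 - c**2/4) = 1/2 - c**2/4)
Y = -12/11 (Y = 3/(-2 + 9/(-12)) = 3/(-2 + 9*(-1/12)) = 3/(-2 - 3/4) = 3/(-11/4) = 3*(-4/11) = -12/11 ≈ -1.0909)
v(G, M) = 1/(1/2 + G - M**2/4) (v(G, M) = 1/(G + (1/2 - M**2/4)) = 1/(1/2 + G - M**2/4))
-124*(v(-4 - 1*(-5), Y) - 5*(-2)) = -124*(4/(2 - (-12/11)**2 + 4*(-4 - 1*(-5))) - 5*(-2)) = -124*(4/(2 - 1*144/121 + 4*(-4 + 5)) + 10) = -124*(4/(2 - 144/121 + 4*1) + 10) = -124*(4/(2 - 144/121 + 4) + 10) = -124*(4/(582/121) + 10) = -124*(4*(121/582) + 10) = -124*(242/291 + 10) = -124*3152/291 = -390848/291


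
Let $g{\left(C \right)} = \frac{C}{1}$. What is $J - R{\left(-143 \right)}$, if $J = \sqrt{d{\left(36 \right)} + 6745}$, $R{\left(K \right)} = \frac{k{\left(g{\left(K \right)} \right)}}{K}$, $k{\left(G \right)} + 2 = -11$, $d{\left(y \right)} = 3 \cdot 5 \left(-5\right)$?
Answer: $- \frac{1}{11} + \sqrt{6670} \approx 81.579$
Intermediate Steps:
$g{\left(C \right)} = C$ ($g{\left(C \right)} = 1 C = C$)
$d{\left(y \right)} = -75$ ($d{\left(y \right)} = 15 \left(-5\right) = -75$)
$k{\left(G \right)} = -13$ ($k{\left(G \right)} = -2 - 11 = -13$)
$R{\left(K \right)} = - \frac{13}{K}$
$J = \sqrt{6670}$ ($J = \sqrt{-75 + 6745} = \sqrt{6670} \approx 81.67$)
$J - R{\left(-143 \right)} = \sqrt{6670} - - \frac{13}{-143} = \sqrt{6670} - \left(-13\right) \left(- \frac{1}{143}\right) = \sqrt{6670} - \frac{1}{11} = - \frac{1}{11} + \sqrt{6670}$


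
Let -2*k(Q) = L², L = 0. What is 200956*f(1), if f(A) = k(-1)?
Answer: 0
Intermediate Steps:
k(Q) = 0 (k(Q) = -½*0² = -½*0 = 0)
f(A) = 0
200956*f(1) = 200956*0 = 0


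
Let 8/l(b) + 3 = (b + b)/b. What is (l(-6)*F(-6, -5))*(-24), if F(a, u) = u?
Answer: -960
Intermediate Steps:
l(b) = -8 (l(b) = 8/(-3 + (b + b)/b) = 8/(-3 + (2*b)/b) = 8/(-3 + 2) = 8/(-1) = 8*(-1) = -8)
(l(-6)*F(-6, -5))*(-24) = -8*(-5)*(-24) = 40*(-24) = -960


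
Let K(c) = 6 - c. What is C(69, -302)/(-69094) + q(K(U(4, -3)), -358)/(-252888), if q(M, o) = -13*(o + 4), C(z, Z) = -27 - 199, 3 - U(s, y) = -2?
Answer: -21734825/1456086956 ≈ -0.014927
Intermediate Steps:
U(s, y) = 5 (U(s, y) = 3 - 1*(-2) = 3 + 2 = 5)
C(z, Z) = -226
q(M, o) = -52 - 13*o (q(M, o) = -13*(4 + o) = -52 - 13*o)
C(69, -302)/(-69094) + q(K(U(4, -3)), -358)/(-252888) = -226/(-69094) + (-52 - 13*(-358))/(-252888) = -226*(-1/69094) + (-52 + 4654)*(-1/252888) = 113/34547 + 4602*(-1/252888) = 113/34547 - 767/42148 = -21734825/1456086956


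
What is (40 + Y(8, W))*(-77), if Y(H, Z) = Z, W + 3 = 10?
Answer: -3619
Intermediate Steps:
W = 7 (W = -3 + 10 = 7)
(40 + Y(8, W))*(-77) = (40 + 7)*(-77) = 47*(-77) = -3619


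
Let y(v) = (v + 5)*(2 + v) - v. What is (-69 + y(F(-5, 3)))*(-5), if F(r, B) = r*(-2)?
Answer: -505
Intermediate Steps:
F(r, B) = -2*r
y(v) = -v + (2 + v)*(5 + v) (y(v) = (5 + v)*(2 + v) - v = (2 + v)*(5 + v) - v = -v + (2 + v)*(5 + v))
(-69 + y(F(-5, 3)))*(-5) = (-69 + (10 + (-2*(-5))² + 6*(-2*(-5))))*(-5) = (-69 + (10 + 10² + 6*10))*(-5) = (-69 + (10 + 100 + 60))*(-5) = (-69 + 170)*(-5) = 101*(-5) = -505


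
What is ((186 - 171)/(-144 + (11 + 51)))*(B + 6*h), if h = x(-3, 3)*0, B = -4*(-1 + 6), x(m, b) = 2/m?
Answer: 150/41 ≈ 3.6585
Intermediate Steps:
B = -20 (B = -4*5 = -20)
h = 0 (h = (2/(-3))*0 = (2*(-1/3))*0 = -2/3*0 = 0)
((186 - 171)/(-144 + (11 + 51)))*(B + 6*h) = ((186 - 171)/(-144 + (11 + 51)))*(-20 + 6*0) = (15/(-144 + 62))*(-20 + 0) = (15/(-82))*(-20) = (15*(-1/82))*(-20) = -15/82*(-20) = 150/41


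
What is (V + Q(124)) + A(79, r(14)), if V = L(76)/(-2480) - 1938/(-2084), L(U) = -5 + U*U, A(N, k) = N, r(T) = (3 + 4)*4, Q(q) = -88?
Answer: -13433851/1292080 ≈ -10.397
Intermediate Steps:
r(T) = 28 (r(T) = 7*4 = 28)
L(U) = -5 + U²
V = -1805131/1292080 (V = (-5 + 76²)/(-2480) - 1938/(-2084) = (-5 + 5776)*(-1/2480) - 1938*(-1/2084) = 5771*(-1/2480) + 969/1042 = -5771/2480 + 969/1042 = -1805131/1292080 ≈ -1.3971)
(V + Q(124)) + A(79, r(14)) = (-1805131/1292080 - 88) + 79 = -115508171/1292080 + 79 = -13433851/1292080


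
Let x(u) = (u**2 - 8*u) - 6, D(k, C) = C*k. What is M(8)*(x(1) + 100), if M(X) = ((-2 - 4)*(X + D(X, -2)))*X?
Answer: 33408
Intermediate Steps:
x(u) = -6 + u**2 - 8*u
M(X) = 6*X**2 (M(X) = ((-2 - 4)*(X - 2*X))*X = (-(-6)*X)*X = (6*X)*X = 6*X**2)
M(8)*(x(1) + 100) = (6*8**2)*((-6 + 1**2 - 8*1) + 100) = (6*64)*((-6 + 1 - 8) + 100) = 384*(-13 + 100) = 384*87 = 33408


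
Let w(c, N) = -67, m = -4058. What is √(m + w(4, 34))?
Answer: 5*I*√165 ≈ 64.226*I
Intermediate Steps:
√(m + w(4, 34)) = √(-4058 - 67) = √(-4125) = 5*I*√165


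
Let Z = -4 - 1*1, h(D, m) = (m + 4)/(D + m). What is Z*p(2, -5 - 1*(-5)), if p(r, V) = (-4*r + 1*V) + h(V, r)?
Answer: 25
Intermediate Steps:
h(D, m) = (4 + m)/(D + m)
p(r, V) = V - 4*r + (4 + r)/(V + r) (p(r, V) = (-4*r + 1*V) + (4 + r)/(V + r) = (-4*r + V) + (4 + r)/(V + r) = (V - 4*r) + (4 + r)/(V + r) = V - 4*r + (4 + r)/(V + r))
Z = -5 (Z = -4 - 1 = -5)
Z*p(2, -5 - 1*(-5)) = -5*(4 + 2 + ((-5 - 1*(-5)) + 2)*((-5 - 1*(-5)) - 4*2))/((-5 - 1*(-5)) + 2) = -5*(4 + 2 + ((-5 + 5) + 2)*((-5 + 5) - 8))/((-5 + 5) + 2) = -5*(4 + 2 + (0 + 2)*(0 - 8))/(0 + 2) = -5*(4 + 2 + 2*(-8))/2 = -5*(4 + 2 - 16)/2 = -5*(-10)/2 = -5*(-5) = 25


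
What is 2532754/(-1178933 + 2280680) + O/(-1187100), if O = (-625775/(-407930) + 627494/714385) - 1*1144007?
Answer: 11842815670660121394377/3629926697300062317000 ≈ 3.2626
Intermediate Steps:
O = -9525278756708873/8326259230 (O = (-625775*(-1/407930) + 627494*(1/714385)) - 1144007 = (125155/81586 + 89642/102055) - 1144007 = 20086225737/8326259230 - 1144007 = -9525278756708873/8326259230 ≈ -1.1440e+6)
2532754/(-1178933 + 2280680) + O/(-1187100) = 2532754/(-1178933 + 2280680) - 9525278756708873/8326259230/(-1187100) = 2532754/1101747 - 9525278756708873/8326259230*(-1/1187100) = 2532754*(1/1101747) + 9525278756708873/9884102331933000 = 2532754/1101747 + 9525278756708873/9884102331933000 = 11842815670660121394377/3629926697300062317000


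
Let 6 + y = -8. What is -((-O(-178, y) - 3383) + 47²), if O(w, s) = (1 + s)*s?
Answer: 1356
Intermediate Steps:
y = -14 (y = -6 - 8 = -14)
O(w, s) = s*(1 + s)
-((-O(-178, y) - 3383) + 47²) = -((-(-14)*(1 - 14) - 3383) + 47²) = -((-(-14)*(-13) - 3383) + 2209) = -((-1*182 - 3383) + 2209) = -((-182 - 3383) + 2209) = -(-3565 + 2209) = -1*(-1356) = 1356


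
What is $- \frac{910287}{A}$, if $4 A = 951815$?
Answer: $- \frac{3641148}{951815} \approx -3.8255$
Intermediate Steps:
$A = \frac{951815}{4}$ ($A = \frac{1}{4} \cdot 951815 = \frac{951815}{4} \approx 2.3795 \cdot 10^{5}$)
$- \frac{910287}{A} = - \frac{910287}{\frac{951815}{4}} = \left(-910287\right) \frac{4}{951815} = - \frac{3641148}{951815}$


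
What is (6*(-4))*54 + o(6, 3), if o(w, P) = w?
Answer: -1290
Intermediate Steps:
(6*(-4))*54 + o(6, 3) = (6*(-4))*54 + 6 = -24*54 + 6 = -1296 + 6 = -1290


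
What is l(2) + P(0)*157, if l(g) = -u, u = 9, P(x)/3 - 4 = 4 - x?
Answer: 3759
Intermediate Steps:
P(x) = 24 - 3*x (P(x) = 12 + 3*(4 - x) = 12 + (12 - 3*x) = 24 - 3*x)
l(g) = -9 (l(g) = -1*9 = -9)
l(2) + P(0)*157 = -9 + (24 - 3*0)*157 = -9 + (24 + 0)*157 = -9 + 24*157 = -9 + 3768 = 3759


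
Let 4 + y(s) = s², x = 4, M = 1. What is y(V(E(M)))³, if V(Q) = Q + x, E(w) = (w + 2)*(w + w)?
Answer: 884736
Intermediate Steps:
E(w) = 2*w*(2 + w) (E(w) = (2 + w)*(2*w) = 2*w*(2 + w))
V(Q) = 4 + Q (V(Q) = Q + 4 = 4 + Q)
y(s) = -4 + s²
y(V(E(M)))³ = (-4 + (4 + 2*1*(2 + 1))²)³ = (-4 + (4 + 2*1*3)²)³ = (-4 + (4 + 6)²)³ = (-4 + 10²)³ = (-4 + 100)³ = 96³ = 884736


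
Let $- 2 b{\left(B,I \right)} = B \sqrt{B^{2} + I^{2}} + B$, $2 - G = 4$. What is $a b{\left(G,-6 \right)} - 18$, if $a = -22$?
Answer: $-40 - 44 \sqrt{10} \approx -179.14$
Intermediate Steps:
$G = -2$ ($G = 2 - 4 = -2$)
$b{\left(B,I \right)} = - \frac{B}{2} - \frac{B \sqrt{B^{2} + I^{2}}}{2}$ ($b{\left(B,I \right)} = - \frac{B \sqrt{B^{2} + I^{2}} + B}{2} = - \frac{B + B \sqrt{B^{2} + I^{2}}}{2} = - \frac{B}{2} - \frac{B \sqrt{B^{2} + I^{2}}}{2}$)
$a b{\left(G,-6 \right)} - 18 = - 22 \left(\left(- \frac{1}{2}\right) \left(-2\right) \left(1 + \sqrt{\left(-2\right)^{2} + \left(-6\right)^{2}}\right)\right) - 18 = - 22 \left(\left(- \frac{1}{2}\right) \left(-2\right) \left(1 + \sqrt{4 + 36}\right)\right) - 18 = - 22 \left(\left(- \frac{1}{2}\right) \left(-2\right) \left(1 + \sqrt{40}\right)\right) - 18 = - 22 \left(\left(- \frac{1}{2}\right) \left(-2\right) \left(1 + 2 \sqrt{10}\right)\right) - 18 = - 22 \left(1 + 2 \sqrt{10}\right) - 18 = \left(-22 - 44 \sqrt{10}\right) - 18 = -40 - 44 \sqrt{10}$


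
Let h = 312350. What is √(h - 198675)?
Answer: 5*√4547 ≈ 337.16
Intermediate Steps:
√(h - 198675) = √(312350 - 198675) = √113675 = 5*√4547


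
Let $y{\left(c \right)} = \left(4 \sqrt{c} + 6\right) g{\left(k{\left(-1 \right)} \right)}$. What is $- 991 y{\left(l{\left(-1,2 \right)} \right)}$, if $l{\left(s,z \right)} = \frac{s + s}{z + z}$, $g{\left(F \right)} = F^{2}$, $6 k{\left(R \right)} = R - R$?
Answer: $0$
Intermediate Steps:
$k{\left(R \right)} = 0$ ($k{\left(R \right)} = \frac{R - R}{6} = \frac{1}{6} \cdot 0 = 0$)
$l{\left(s,z \right)} = \frac{s}{z}$ ($l{\left(s,z \right)} = \frac{2 s}{2 z} = 2 s \frac{1}{2 z} = \frac{s}{z}$)
$y{\left(c \right)} = 0$ ($y{\left(c \right)} = \left(4 \sqrt{c} + 6\right) 0^{2} = \left(6 + 4 \sqrt{c}\right) 0 = 0$)
$- 991 y{\left(l{\left(-1,2 \right)} \right)} = \left(-991\right) 0 = 0$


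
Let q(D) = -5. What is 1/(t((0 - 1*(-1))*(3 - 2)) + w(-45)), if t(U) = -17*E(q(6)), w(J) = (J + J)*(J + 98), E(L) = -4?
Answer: -1/4702 ≈ -0.00021268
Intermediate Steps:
w(J) = 2*J*(98 + J) (w(J) = (2*J)*(98 + J) = 2*J*(98 + J))
t(U) = 68 (t(U) = -17*(-4) = 68)
1/(t((0 - 1*(-1))*(3 - 2)) + w(-45)) = 1/(68 + 2*(-45)*(98 - 45)) = 1/(68 + 2*(-45)*53) = 1/(68 - 4770) = 1/(-4702) = -1/4702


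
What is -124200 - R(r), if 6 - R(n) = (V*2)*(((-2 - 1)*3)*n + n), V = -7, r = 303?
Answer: -90270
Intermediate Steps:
R(n) = 6 - 112*n (R(n) = 6 - (-7*2)*(((-2 - 1)*3)*n + n) = 6 - (-14)*((-3*3)*n + n) = 6 - (-14)*(-9*n + n) = 6 - (-14)*(-8*n) = 6 - 112*n)
-124200 - R(r) = -124200 - (6 - 112*303) = -124200 - (6 - 33936) = -124200 - 1*(-33930) = -124200 + 33930 = -90270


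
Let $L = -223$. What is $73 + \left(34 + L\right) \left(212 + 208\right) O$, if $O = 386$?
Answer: $-30640607$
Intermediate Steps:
$73 + \left(34 + L\right) \left(212 + 208\right) O = 73 + \left(34 - 223\right) \left(212 + 208\right) 386 = 73 + \left(-189\right) 420 \cdot 386 = 73 - 30640680 = -30640607$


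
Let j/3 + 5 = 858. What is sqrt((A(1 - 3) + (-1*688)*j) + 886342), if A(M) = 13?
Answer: 13*I*sqrt(5173) ≈ 935.01*I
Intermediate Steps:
j = 2559 (j = -15 + 3*858 = -15 + 2574 = 2559)
sqrt((A(1 - 3) + (-1*688)*j) + 886342) = sqrt((13 - 1*688*2559) + 886342) = sqrt((13 - 688*2559) + 886342) = sqrt((13 - 1760592) + 886342) = sqrt(-1760579 + 886342) = sqrt(-874237) = 13*I*sqrt(5173)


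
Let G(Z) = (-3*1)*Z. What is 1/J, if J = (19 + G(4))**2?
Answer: 1/49 ≈ 0.020408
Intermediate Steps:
G(Z) = -3*Z
J = 49 (J = (19 - 3*4)**2 = (19 - 12)**2 = 7**2 = 49)
1/J = 1/49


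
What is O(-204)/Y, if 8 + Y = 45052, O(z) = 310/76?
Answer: 155/1711672 ≈ 9.0555e-5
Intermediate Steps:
O(z) = 155/38 (O(z) = 310*(1/76) = 155/38)
Y = 45044 (Y = -8 + 45052 = 45044)
O(-204)/Y = (155/38)/45044 = (155/38)*(1/45044) = 155/1711672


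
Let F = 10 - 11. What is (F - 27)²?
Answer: 784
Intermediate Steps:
F = -1
(F - 27)² = (-1 - 27)² = (-28)² = 784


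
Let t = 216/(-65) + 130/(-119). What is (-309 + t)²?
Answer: 5877080184361/59830225 ≈ 98229.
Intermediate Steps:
t = -34154/7735 (t = 216*(-1/65) + 130*(-1/119) = -216/65 - 130/119 = -34154/7735 ≈ -4.4155)
(-309 + t)² = (-309 - 34154/7735)² = (-2424269/7735)² = 5877080184361/59830225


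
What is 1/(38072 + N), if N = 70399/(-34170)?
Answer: 34170/1300849841 ≈ 2.6267e-5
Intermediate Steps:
N = -70399/34170 (N = 70399*(-1/34170) = -70399/34170 ≈ -2.0603)
1/(38072 + N) = 1/(38072 - 70399/34170) = 1/(1300849841/34170) = 34170/1300849841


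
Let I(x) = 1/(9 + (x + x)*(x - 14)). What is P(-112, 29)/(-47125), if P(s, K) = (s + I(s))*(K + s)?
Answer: -52490777/266096025 ≈ -0.19726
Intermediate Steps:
I(x) = 1/(9 + 2*x*(-14 + x)) (I(x) = 1/(9 + (2*x)*(-14 + x)) = 1/(9 + 2*x*(-14 + x)))
P(s, K) = (K + s)*(s + 1/(9 - 28*s + 2*s**2)) (P(s, K) = (s + 1/(9 - 28*s + 2*s**2))*(K + s) = (K + s)*(s + 1/(9 - 28*s + 2*s**2)))
P(-112, 29)/(-47125) = ((29 - 112 - 112*(29 - 112)*(9 - 28*(-112) + 2*(-112)**2))/(9 - 28*(-112) + 2*(-112)**2))/(-47125) = ((29 - 112 - 112*(-83)*(9 + 3136 + 2*12544))/(9 + 3136 + 2*12544))*(-1/47125) = ((29 - 112 - 112*(-83)*(9 + 3136 + 25088))/(9 + 3136 + 25088))*(-1/47125) = ((29 - 112 - 112*(-83)*28233)/28233)*(-1/47125) = ((29 - 112 + 262453968)/28233)*(-1/47125) = ((1/28233)*262453885)*(-1/47125) = (262453885/28233)*(-1/47125) = -52490777/266096025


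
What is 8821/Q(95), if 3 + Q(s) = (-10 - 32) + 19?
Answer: -8821/26 ≈ -339.27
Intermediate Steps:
Q(s) = -26 (Q(s) = -3 + ((-10 - 32) + 19) = -3 + (-42 + 19) = -3 - 23 = -26)
8821/Q(95) = 8821/(-26) = 8821*(-1/26) = -8821/26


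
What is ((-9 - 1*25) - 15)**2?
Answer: 2401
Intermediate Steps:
((-9 - 1*25) - 15)**2 = ((-9 - 25) - 15)**2 = (-34 - 15)**2 = (-49)**2 = 2401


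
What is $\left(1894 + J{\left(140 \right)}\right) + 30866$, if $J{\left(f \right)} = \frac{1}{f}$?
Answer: $\frac{4586401}{140} \approx 32760.0$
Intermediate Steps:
$\left(1894 + J{\left(140 \right)}\right) + 30866 = \left(1894 + \frac{1}{140}\right) + 30866 = \frac{265161}{140} + 30866 = \frac{4586401}{140}$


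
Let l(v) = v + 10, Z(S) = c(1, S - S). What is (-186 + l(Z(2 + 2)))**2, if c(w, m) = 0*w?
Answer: 30976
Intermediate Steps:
c(w, m) = 0
Z(S) = 0
l(v) = 10 + v
(-186 + l(Z(2 + 2)))**2 = (-186 + (10 + 0))**2 = (-186 + 10)**2 = (-176)**2 = 30976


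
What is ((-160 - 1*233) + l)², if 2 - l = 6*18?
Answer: 249001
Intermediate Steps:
l = -106 (l = 2 - 6*18 = 2 - 1*108 = 2 - 108 = -106)
((-160 - 1*233) + l)² = ((-160 - 1*233) - 106)² = ((-160 - 233) - 106)² = (-393 - 106)² = (-499)² = 249001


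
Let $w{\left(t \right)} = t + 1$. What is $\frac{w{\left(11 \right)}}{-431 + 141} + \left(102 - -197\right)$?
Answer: $\frac{43349}{145} \approx 298.96$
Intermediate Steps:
$w{\left(t \right)} = 1 + t$
$\frac{w{\left(11 \right)}}{-431 + 141} + \left(102 - -197\right) = \frac{1 + 11}{-431 + 141} + \left(102 - -197\right) = \frac{12}{-290} + \left(102 + 197\right) = 12 \left(- \frac{1}{290}\right) + 299 = - \frac{6}{145} + 299 = \frac{43349}{145}$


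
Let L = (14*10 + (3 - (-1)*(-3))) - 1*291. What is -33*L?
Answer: 4983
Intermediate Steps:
L = -151 (L = (140 + (3 - 1*3)) - 291 = (140 + (3 - 3)) - 291 = (140 + 0) - 291 = 140 - 291 = -151)
-33*L = -33*(-151) = 4983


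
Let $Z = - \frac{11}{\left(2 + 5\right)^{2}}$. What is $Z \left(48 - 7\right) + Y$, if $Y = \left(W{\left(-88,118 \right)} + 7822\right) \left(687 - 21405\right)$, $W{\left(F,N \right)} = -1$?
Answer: $- \frac{7939738873}{49} \approx -1.6204 \cdot 10^{8}$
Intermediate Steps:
$Z = - \frac{11}{49}$ ($Z = - \frac{11}{7^{2}} = - \frac{11}{49} \approx -0.22449$)
$Y = -162035478$ ($Y = \left(-1 + 7822\right) \left(687 - 21405\right) = 7821 \left(-20718\right) = -162035478$)
$Z \left(48 - 7\right) + Y = - \frac{11 \left(48 - 7\right)}{49} - 162035478 = \left(- \frac{11}{49}\right) 41 - 162035478 = - \frac{451}{49} - 162035478 = - \frac{7939738873}{49}$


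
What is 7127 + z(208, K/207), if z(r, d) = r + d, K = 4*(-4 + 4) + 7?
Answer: 1518352/207 ≈ 7335.0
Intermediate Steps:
K = 7 (K = 4*0 + 7 = 0 + 7 = 7)
z(r, d) = d + r
7127 + z(208, K/207) = 7127 + (7/207 + 208) = 7127 + 43063/207 = 1518352/207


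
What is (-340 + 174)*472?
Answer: -78352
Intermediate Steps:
(-340 + 174)*472 = -166*472 = -78352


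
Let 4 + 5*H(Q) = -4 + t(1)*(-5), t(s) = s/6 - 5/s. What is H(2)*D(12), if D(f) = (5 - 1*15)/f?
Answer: -97/36 ≈ -2.6944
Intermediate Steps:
D(f) = -10/f (D(f) = (5 - 15)/f = -10/f)
t(s) = -5/s + s/6 (t(s) = s*(1/6) - 5/s = s/6 - 5/s = -5/s + s/6)
H(Q) = 97/30 (H(Q) = -4/5 + (-4 + (-5/1 + (1/6)*1)*(-5))/5 = -4/5 + (-4 + (-5*1 + 1/6)*(-5))/5 = -4/5 + (-4 + (-5 + 1/6)*(-5))/5 = -4/5 + (-4 - 29/6*(-5))/5 = -4/5 + (-4 + 145/6)/5 = -4/5 + (1/5)*(121/6) = -4/5 + 121/30 = 97/30)
H(2)*D(12) = 97*(-10/12)/30 = 97*(-10*1/12)/30 = (97/30)*(-5/6) = -97/36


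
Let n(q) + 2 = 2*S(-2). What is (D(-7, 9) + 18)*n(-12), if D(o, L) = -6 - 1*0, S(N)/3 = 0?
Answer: -24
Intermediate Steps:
S(N) = 0 (S(N) = 3*0 = 0)
D(o, L) = -6 (D(o, L) = -6 + 0 = -6)
n(q) = -2 (n(q) = -2 + 2*0 = -2 + 0 = -2)
(D(-7, 9) + 18)*n(-12) = (-6 + 18)*(-2) = 12*(-2) = -24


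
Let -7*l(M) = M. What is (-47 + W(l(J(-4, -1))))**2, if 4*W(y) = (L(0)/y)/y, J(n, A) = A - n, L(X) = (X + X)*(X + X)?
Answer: 2209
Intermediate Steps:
L(X) = 4*X**2 (L(X) = (2*X)*(2*X) = 4*X**2)
l(M) = -M/7
W(y) = 0 (W(y) = (((4*0**2)/y)/y)/4 = (((4*0)/y)/y)/4 = ((0/y)/y)/4 = (0/y)/4 = (1/4)*0 = 0)
(-47 + W(l(J(-4, -1))))**2 = (-47 + 0)**2 = (-47)**2 = 2209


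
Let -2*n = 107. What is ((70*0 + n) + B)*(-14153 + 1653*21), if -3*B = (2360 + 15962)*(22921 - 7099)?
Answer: -1986718587640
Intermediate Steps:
n = -107/2 (n = -1/2*107 = -107/2 ≈ -53.500)
B = -96630228 (B = -(2360 + 15962)*(22921 - 7099)/3 = -18322*15822/3 = -1/3*289890684 = -96630228)
((70*0 + n) + B)*(-14153 + 1653*21) = ((70*0 - 107/2) - 96630228)*(-14153 + 1653*21) = ((0 - 107/2) - 96630228)*(-14153 + 34713) = (-107/2 - 96630228)*20560 = -193260563/2*20560 = -1986718587640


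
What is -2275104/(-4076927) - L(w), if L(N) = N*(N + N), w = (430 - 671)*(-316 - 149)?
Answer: -102400699137998046/4076927 ≈ -2.5117e+10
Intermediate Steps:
w = 112065 (w = -241*(-465) = 112065)
L(N) = 2*N**2 (L(N) = N*(2*N) = 2*N**2)
-2275104/(-4076927) - L(w) = -2275104/(-4076927) - 2*112065**2 = -2275104*(-1/4076927) - 2*12558564225 = 2275104/4076927 - 1*25117128450 = 2275104/4076927 - 25117128450 = -102400699137998046/4076927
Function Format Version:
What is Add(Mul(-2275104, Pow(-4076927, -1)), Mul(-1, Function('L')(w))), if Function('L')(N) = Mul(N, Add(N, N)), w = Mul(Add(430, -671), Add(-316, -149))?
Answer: Rational(-102400699137998046, 4076927) ≈ -2.5117e+10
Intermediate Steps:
w = 112065 (w = Mul(-241, -465) = 112065)
Function('L')(N) = Mul(2, Pow(N, 2)) (Function('L')(N) = Mul(N, Mul(2, N)) = Mul(2, Pow(N, 2)))
Add(Mul(-2275104, Pow(-4076927, -1)), Mul(-1, Function('L')(w))) = Add(Mul(-2275104, Pow(-4076927, -1)), Mul(-1, Mul(2, Pow(112065, 2)))) = Add(Mul(-2275104, Rational(-1, 4076927)), Mul(-1, Mul(2, 12558564225))) = Add(Rational(2275104, 4076927), Mul(-1, 25117128450)) = Add(Rational(2275104, 4076927), -25117128450) = Rational(-102400699137998046, 4076927)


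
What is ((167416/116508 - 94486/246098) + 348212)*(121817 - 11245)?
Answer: 19713603457702030756/512006889 ≈ 3.8503e+10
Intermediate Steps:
((167416/116508 - 94486/246098) + 348212)*(121817 - 11245) = ((167416*(1/116508) - 94486*1/246098) + 348212)*110572 = ((41854/29127 - 47243/123049) + 348212)*110572 = (3774045985/3584048223 + 348212)*110572 = (1248012373873261/3584048223)*110572 = 19713603457702030756/512006889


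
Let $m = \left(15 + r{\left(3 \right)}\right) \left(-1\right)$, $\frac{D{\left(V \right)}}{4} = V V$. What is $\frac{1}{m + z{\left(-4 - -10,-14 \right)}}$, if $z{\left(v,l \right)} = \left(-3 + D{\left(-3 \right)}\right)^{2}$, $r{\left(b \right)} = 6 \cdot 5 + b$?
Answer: $\frac{1}{1041} \approx 0.00096061$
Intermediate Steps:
$D{\left(V \right)} = 4 V^{2}$ ($D{\left(V \right)} = 4 V V = 4 V^{2}$)
$r{\left(b \right)} = 30 + b$
$z{\left(v,l \right)} = 1089$ ($z{\left(v,l \right)} = \left(-3 + 4 \left(-3\right)^{2}\right)^{2} = \left(-3 + 4 \cdot 9\right)^{2} = \left(-3 + 36\right)^{2} = 33^{2} = 1089$)
$m = -48$ ($m = \left(15 + \left(30 + 3\right)\right) \left(-1\right) = \left(15 + 33\right) \left(-1\right) = 48 \left(-1\right) = -48$)
$\frac{1}{m + z{\left(-4 - -10,-14 \right)}} = \frac{1}{-48 + 1089} = \frac{1}{1041}$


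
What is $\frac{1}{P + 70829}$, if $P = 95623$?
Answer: $\frac{1}{166452} \approx 6.0077 \cdot 10^{-6}$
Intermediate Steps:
$\frac{1}{P + 70829} = \frac{1}{95623 + 70829} = \frac{1}{166452}$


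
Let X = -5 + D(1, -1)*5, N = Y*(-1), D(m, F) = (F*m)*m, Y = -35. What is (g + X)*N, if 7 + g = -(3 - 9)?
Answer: -385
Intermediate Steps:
D(m, F) = F*m**2
N = 35 (N = -35*(-1) = 35)
g = -1 (g = -7 - (3 - 9) = -7 - 1*(-6) = -7 + 6 = -1)
X = -10 (X = -5 - 1*1**2*5 = -5 - 1*1*5 = -5 - 1*5 = -5 - 5 = -10)
(g + X)*N = (-1 - 10)*35 = -11*35 = -385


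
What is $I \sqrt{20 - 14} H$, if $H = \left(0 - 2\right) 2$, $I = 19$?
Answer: $- 76 \sqrt{6} \approx -186.16$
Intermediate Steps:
$H = -4$ ($H = \left(-2\right) 2 = -4$)
$I \sqrt{20 - 14} H = 19 \sqrt{20 - 14} \left(-4\right) = 19 \sqrt{6} \left(-4\right) = - 76 \sqrt{6}$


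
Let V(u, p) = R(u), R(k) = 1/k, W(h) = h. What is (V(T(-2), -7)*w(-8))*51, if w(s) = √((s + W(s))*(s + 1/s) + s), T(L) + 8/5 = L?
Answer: -85*√122/6 ≈ -156.48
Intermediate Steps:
T(L) = -8/5 + L
V(u, p) = 1/u
w(s) = √(s + 2*s*(s + 1/s)) (w(s) = √((s + s)*(s + 1/s) + s) = √((2*s)*(s + 1/s) + s) = √(2*s*(s + 1/s) + s) = √(s + 2*s*(s + 1/s)))
(V(T(-2), -7)*w(-8))*51 = (√(2 - 8 + 2*(-8)²)/(-8/5 - 2))*51 = (√(2 - 8 + 2*64)/(-18/5))*51 = -5*√(2 - 8 + 128)/18*51 = -5*√122/18*51 = -85*√122/6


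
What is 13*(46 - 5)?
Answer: 533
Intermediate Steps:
13*(46 - 5) = 13*41 = 533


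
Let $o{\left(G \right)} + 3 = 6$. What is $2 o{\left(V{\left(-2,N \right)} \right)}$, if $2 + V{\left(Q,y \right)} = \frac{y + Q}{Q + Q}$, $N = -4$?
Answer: $6$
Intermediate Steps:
$V{\left(Q,y \right)} = -2 + \frac{Q + y}{2 Q}$ ($V{\left(Q,y \right)} = -2 + \frac{y + Q}{Q + Q} = -2 + \frac{Q + y}{2 Q}$)
$o{\left(G \right)} = 3$ ($o{\left(G \right)} = -3 + 6 = 3$)
$2 o{\left(V{\left(-2,N \right)} \right)} = 2 \cdot 3 = 6$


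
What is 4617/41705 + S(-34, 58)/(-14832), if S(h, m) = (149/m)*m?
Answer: 3277121/32556240 ≈ 0.10066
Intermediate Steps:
S(h, m) = 149
4617/41705 + S(-34, 58)/(-14832) = 4617/41705 + 149/(-14832) = 4617*(1/41705) + 149*(-1/14832) = 243/2195 - 149/14832 = 3277121/32556240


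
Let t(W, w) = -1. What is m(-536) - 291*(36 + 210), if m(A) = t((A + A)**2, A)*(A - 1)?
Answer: -71049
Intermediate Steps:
m(A) = 1 - A (m(A) = -(A - 1) = -(-1 + A) = 1 - A)
m(-536) - 291*(36 + 210) = (1 - 1*(-536)) - 291*(36 + 210) = (1 + 536) - 291*246 = 537 - 1*71586 = 537 - 71586 = -71049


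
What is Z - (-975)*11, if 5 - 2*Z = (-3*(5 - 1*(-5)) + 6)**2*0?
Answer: 21455/2 ≈ 10728.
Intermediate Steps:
Z = 5/2 (Z = 5/2 - (-3*(5 - 1*(-5)) + 6)**2*0/2 = 5/2 - (-3*(5 + 5) + 6)**2*0/2 = 5/2 - (-3*10 + 6)**2*0/2 = 5/2 - (-30 + 6)**2*0/2 = 5/2 - (-24)**2*0/2 = 5/2 - 288*0 = 5/2 - 1/2*0 = 5/2 + 0 = 5/2 ≈ 2.5000)
Z - (-975)*11 = 5/2 - (-975)*11 = 5/2 - 75*(-143) = 5/2 + 10725 = 21455/2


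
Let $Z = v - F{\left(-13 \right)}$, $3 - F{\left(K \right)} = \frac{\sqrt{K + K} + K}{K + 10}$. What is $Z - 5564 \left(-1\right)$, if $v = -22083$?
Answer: $- \frac{49553}{3} - \frac{i \sqrt{26}}{3} \approx -16518.0 - 1.6997 i$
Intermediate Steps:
$F{\left(K \right)} = 3 - \frac{K + \sqrt{2} \sqrt{K}}{10 + K}$ ($F{\left(K \right)} = 3 - \frac{\sqrt{K + K} + K}{K + 10} = 3 - \frac{\sqrt{2 K} + K}{10 + K} = 3 - \frac{\sqrt{2} \sqrt{K} + K}{10 + K} = 3 - \frac{K + \sqrt{2} \sqrt{K}}{10 + K}$)
$Z = - \frac{66245}{3} - \frac{i \sqrt{26}}{3}$ ($Z = -22083 - \frac{30 + 2 \left(-13\right) - \sqrt{2} \sqrt{-13}}{10 - 13} = -22083 - \frac{30 - 26 - \sqrt{2} i \sqrt{13}}{-3} = -22083 - - \frac{30 - 26 - i \sqrt{26}}{3} = -22083 - - \frac{4 - i \sqrt{26}}{3} = -22083 - \left(- \frac{4}{3} + \frac{i \sqrt{26}}{3}\right) = -22083 + \left(\frac{4}{3} - \frac{i \sqrt{26}}{3}\right) = - \frac{66245}{3} - \frac{i \sqrt{26}}{3} \approx -22082.0 - 1.6997 i$)
$Z - 5564 \left(-1\right) = \left(- \frac{66245}{3} - \frac{i \sqrt{26}}{3}\right) - 5564 \left(-1\right) = \left(- \frac{66245}{3} - \frac{i \sqrt{26}}{3}\right) - -5564 = \left(- \frac{66245}{3} - \frac{i \sqrt{26}}{3}\right) + 5564 = - \frac{49553}{3} - \frac{i \sqrt{26}}{3}$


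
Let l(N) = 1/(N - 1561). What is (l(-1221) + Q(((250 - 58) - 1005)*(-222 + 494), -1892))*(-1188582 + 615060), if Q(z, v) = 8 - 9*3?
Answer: 15157899699/1391 ≈ 1.0897e+7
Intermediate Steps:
l(N) = 1/(-1561 + N)
Q(z, v) = -19 (Q(z, v) = 8 - 27 = -19)
(l(-1221) + Q(((250 - 58) - 1005)*(-222 + 494), -1892))*(-1188582 + 615060) = (1/(-1561 - 1221) - 19)*(-1188582 + 615060) = (1/(-2782) - 19)*(-573522) = (-1/2782 - 19)*(-573522) = -52859/2782*(-573522) = 15157899699/1391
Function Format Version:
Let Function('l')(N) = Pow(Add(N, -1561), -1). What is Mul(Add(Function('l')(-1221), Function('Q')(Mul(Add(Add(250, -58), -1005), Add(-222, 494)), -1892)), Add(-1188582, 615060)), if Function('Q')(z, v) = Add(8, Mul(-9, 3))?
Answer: Rational(15157899699, 1391) ≈ 1.0897e+7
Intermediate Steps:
Function('l')(N) = Pow(Add(-1561, N), -1)
Function('Q')(z, v) = -19 (Function('Q')(z, v) = Add(8, -27) = -19)
Mul(Add(Function('l')(-1221), Function('Q')(Mul(Add(Add(250, -58), -1005), Add(-222, 494)), -1892)), Add(-1188582, 615060)) = Mul(Add(Pow(Add(-1561, -1221), -1), -19), Add(-1188582, 615060)) = Mul(Add(Pow(-2782, -1), -19), -573522) = Mul(Add(Rational(-1, 2782), -19), -573522) = Mul(Rational(-52859, 2782), -573522) = Rational(15157899699, 1391)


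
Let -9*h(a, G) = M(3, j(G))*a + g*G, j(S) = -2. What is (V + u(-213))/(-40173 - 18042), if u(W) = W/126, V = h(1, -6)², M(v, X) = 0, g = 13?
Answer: -9251/7335090 ≈ -0.0012612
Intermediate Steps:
h(a, G) = -13*G/9 (h(a, G) = -(0*a + 13*G)/9 = -(0 + 13*G)/9 = -13*G/9)
V = 676/9 (V = (-13/9*(-6))² = (26/3)² = 676/9 ≈ 75.111)
u(W) = W/126 (u(W) = W*(1/126) = W/126)
(V + u(-213))/(-40173 - 18042) = (676/9 + (1/126)*(-213))/(-40173 - 18042) = (676/9 - 71/42)/(-58215) = (9251/126)*(-1/58215) = -9251/7335090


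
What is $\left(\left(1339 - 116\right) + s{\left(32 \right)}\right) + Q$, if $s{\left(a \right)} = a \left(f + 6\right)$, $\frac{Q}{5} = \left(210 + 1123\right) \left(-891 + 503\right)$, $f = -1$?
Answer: $-2584637$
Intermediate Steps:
$Q = -2586020$ ($Q = 5 \left(210 + 1123\right) \left(-891 + 503\right) = 5 \cdot 1333 \left(-388\right) = 5 \left(-517204\right) = -2586020$)
$s{\left(a \right)} = 5 a$ ($s{\left(a \right)} = a \left(-1 + 6\right) = a 5 = 5 a$)
$\left(\left(1339 - 116\right) + s{\left(32 \right)}\right) + Q = \left(\left(1339 - 116\right) + 5 \cdot 32\right) - 2586020 = \left(\left(1339 - 116\right) + 160\right) - 2586020 = \left(1223 + 160\right) - 2586020 = 1383 - 2586020 = -2584637$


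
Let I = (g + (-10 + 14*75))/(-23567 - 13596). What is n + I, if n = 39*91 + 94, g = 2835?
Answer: 135380934/37163 ≈ 3642.9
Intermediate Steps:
I = -3875/37163 (I = (2835 + (-10 + 14*75))/(-23567 - 13596) = (2835 + (-10 + 1050))/(-37163) = (2835 + 1040)*(-1/37163) = 3875*(-1/37163) = -3875/37163 ≈ -0.10427)
n = 3643 (n = 3549 + 94 = 3643)
n + I = 3643 - 3875/37163 = 135380934/37163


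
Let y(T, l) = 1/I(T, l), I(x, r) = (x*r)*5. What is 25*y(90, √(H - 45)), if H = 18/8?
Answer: -I*√19/513 ≈ -0.0084969*I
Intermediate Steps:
H = 9/4 (H = 18*(⅛) = 9/4 ≈ 2.2500)
I(x, r) = 5*r*x (I(x, r) = (r*x)*5 = 5*r*x)
y(T, l) = 1/(5*T*l) (y(T, l) = 1/(5*l*T) = 1/(5*T*l))
25*y(90, √(H - 45)) = 25*((⅕)/(90*√(9/4 - 45))) = 25*((⅕)*(1/90)/√(-171/4)) = 25*((⅕)*(1/90)/(3*I*√19/2)) = 25*((⅕)*(1/90)*(-2*I*√19/57)) = 25*(-I*√19/12825) = -I*√19/513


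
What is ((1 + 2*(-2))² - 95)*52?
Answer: -4472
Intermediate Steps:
((1 + 2*(-2))² - 95)*52 = ((1 - 4)² - 95)*52 = ((-3)² - 95)*52 = (9 - 95)*52 = -86*52 = -4472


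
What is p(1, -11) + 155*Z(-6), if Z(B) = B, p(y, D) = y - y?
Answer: -930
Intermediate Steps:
p(y, D) = 0
p(1, -11) + 155*Z(-6) = 0 + 155*(-6) = 0 - 930 = -930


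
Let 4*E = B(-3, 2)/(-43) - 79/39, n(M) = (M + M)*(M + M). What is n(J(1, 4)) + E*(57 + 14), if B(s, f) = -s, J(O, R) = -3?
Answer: -4003/3354 ≈ -1.1935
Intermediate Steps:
n(M) = 4*M**2 (n(M) = (2*M)*(2*M) = 4*M**2)
E = -1757/3354 (E = (-1*(-3)/(-43) - 79/39)/4 = (3*(-1/43) - 79*1/39)/4 = (-3/43 - 79/39)/4 = (1/4)*(-3514/1677) = -1757/3354 ≈ -0.52385)
n(J(1, 4)) + E*(57 + 14) = 4*(-3)**2 - 1757*(57 + 14)/3354 = 4*9 - 1757/3354*71 = 36 - 124747/3354 = -4003/3354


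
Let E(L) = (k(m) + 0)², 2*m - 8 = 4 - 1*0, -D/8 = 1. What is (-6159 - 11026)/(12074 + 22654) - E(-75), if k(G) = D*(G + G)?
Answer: -320070433/34728 ≈ -9216.5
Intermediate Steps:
D = -8 (D = -8*1 = -8)
m = 6 (m = 4 + (4 - 1*0)/2 = 4 + (4 + 0)/2 = 4 + (½)*4 = 4 + 2 = 6)
k(G) = -16*G (k(G) = -8*(G + G) = -16*G)
E(L) = 9216 (E(L) = (-16*6 + 0)² = (-96 + 0)² = (-96)² = 9216)
(-6159 - 11026)/(12074 + 22654) - E(-75) = (-6159 - 11026)/(12074 + 22654) - 1*9216 = -17185/34728 - 9216 = -320070433/34728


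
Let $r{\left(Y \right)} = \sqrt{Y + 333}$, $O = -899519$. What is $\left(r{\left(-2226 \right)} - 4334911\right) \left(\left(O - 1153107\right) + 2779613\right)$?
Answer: $-3151423943157 + 726987 i \sqrt{1893} \approx -3.1514 \cdot 10^{12} + 3.163 \cdot 10^{7} i$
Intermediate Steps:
$r{\left(Y \right)} = \sqrt{333 + Y}$
$\left(r{\left(-2226 \right)} - 4334911\right) \left(\left(O - 1153107\right) + 2779613\right) = \left(\sqrt{333 - 2226} - 4334911\right) \left(\left(-899519 - 1153107\right) + 2779613\right) = \left(\sqrt{-1893} - 4334911\right) \left(\left(-899519 - 1153107\right) + 2779613\right) = \left(i \sqrt{1893} - 4334911\right) \left(-2052626 + 2779613\right) = \left(-4334911 + i \sqrt{1893}\right) 726987 = -3151423943157 + 726987 i \sqrt{1893}$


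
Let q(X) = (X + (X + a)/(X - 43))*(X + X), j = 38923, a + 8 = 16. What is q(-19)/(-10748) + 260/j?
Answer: -776410799/12968676524 ≈ -0.059868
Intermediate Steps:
a = 8 (a = -8 + 16 = 8)
q(X) = 2*X*(X + (8 + X)/(-43 + X)) (q(X) = (X + (X + 8)/(X - 43))*(X + X) = (X + (8 + X)/(-43 + X))*(2*X) = 2*X*(X + (8 + X)/(-43 + X)))
q(-19)/(-10748) + 260/j = (2*(-19)*(8 + (-19)² - 42*(-19))/(-43 - 19))/(-10748) + 260/38923 = (2*(-19)*(8 + 361 + 798)/(-62))*(-1/10748) + 260*(1/38923) = (2*(-19)*(-1/62)*1167)*(-1/10748) + 260/38923 = (22173/31)*(-1/10748) + 260/38923 = -22173/333188 + 260/38923 = -776410799/12968676524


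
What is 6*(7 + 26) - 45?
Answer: 153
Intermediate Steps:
6*(7 + 26) - 45 = 6*33 - 45 = 198 - 45 = 153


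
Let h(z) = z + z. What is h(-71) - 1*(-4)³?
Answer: -78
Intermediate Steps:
h(z) = 2*z
h(-71) - 1*(-4)³ = 2*(-71) - 1*(-4)³ = -142 - 1*(-64) = -142 + 64 = -78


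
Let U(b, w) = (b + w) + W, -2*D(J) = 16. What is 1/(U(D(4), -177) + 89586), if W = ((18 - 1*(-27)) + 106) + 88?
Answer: 1/89640 ≈ 1.1156e-5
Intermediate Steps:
D(J) = -8 (D(J) = -½*16 = -8)
W = 239 (W = ((18 + 27) + 106) + 88 = (45 + 106) + 88 = 151 + 88 = 239)
U(b, w) = 239 + b + w (U(b, w) = (b + w) + 239 = 239 + b + w)
1/(U(D(4), -177) + 89586) = 1/((239 - 8 - 177) + 89586) = 1/(54 + 89586) = 1/89640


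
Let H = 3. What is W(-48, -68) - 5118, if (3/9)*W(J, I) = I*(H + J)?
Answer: 4062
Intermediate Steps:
W(J, I) = 3*I*(3 + J) (W(J, I) = 3*(I*(3 + J)) = 3*I*(3 + J))
W(-48, -68) - 5118 = 3*(-68)*(3 - 48) - 5118 = 3*(-68)*(-45) - 5118 = 9180 - 5118 = 4062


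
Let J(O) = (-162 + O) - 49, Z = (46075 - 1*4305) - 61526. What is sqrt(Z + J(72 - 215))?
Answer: I*sqrt(20110) ≈ 141.81*I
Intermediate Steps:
Z = -19756 (Z = (46075 - 4305) - 61526 = 41770 - 61526 = -19756)
J(O) = -211 + O
sqrt(Z + J(72 - 215)) = sqrt(-19756 + (-211 + (72 - 215))) = sqrt(-19756 + (-211 - 143)) = sqrt(-19756 - 354) = sqrt(-20110) = I*sqrt(20110)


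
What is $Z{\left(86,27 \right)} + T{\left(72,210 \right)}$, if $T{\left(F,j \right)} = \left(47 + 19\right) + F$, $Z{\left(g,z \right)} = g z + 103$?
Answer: $2563$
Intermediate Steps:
$Z{\left(g,z \right)} = 103 + g z$
$T{\left(F,j \right)} = 66 + F$
$Z{\left(86,27 \right)} + T{\left(72,210 \right)} = \left(103 + 86 \cdot 27\right) + \left(66 + 72\right) = \left(103 + 2322\right) + 138 = 2425 + 138 = 2563$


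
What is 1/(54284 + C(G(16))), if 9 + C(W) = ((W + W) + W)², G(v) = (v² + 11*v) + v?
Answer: 1/1860611 ≈ 5.3746e-7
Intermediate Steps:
G(v) = v² + 12*v
C(W) = -9 + 9*W² (C(W) = -9 + ((W + W) + W)² = -9 + (2*W + W)² = -9 + (3*W)² = -9 + 9*W²)
1/(54284 + C(G(16))) = 1/(54284 + (-9 + 9*(16*(12 + 16))²)) = 1/(54284 + (-9 + 9*(16*28)²)) = 1/(54284 + (-9 + 9*448²)) = 1/(54284 + (-9 + 9*200704)) = 1/(54284 + (-9 + 1806336)) = 1/(54284 + 1806327) = 1/1860611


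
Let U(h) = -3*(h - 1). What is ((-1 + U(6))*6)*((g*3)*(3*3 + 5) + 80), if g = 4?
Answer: -23808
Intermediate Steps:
U(h) = 3 - 3*h (U(h) = -3*(-1 + h) = 3 - 3*h)
((-1 + U(6))*6)*((g*3)*(3*3 + 5) + 80) = ((-1 + (3 - 3*6))*6)*((4*3)*(3*3 + 5) + 80) = ((-1 + (3 - 18))*6)*(12*(9 + 5) + 80) = ((-1 - 15)*6)*(12*14 + 80) = (-16*6)*(168 + 80) = -96*248 = -23808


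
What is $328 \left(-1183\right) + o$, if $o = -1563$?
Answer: $-389587$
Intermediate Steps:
$328 \left(-1183\right) + o = 328 \left(-1183\right) - 1563 = -388024 - 1563 = -389587$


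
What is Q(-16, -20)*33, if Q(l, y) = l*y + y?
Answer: 9900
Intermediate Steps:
Q(l, y) = y + l*y
Q(-16, -20)*33 = -20*(1 - 16)*33 = -20*(-15)*33 = 300*33 = 9900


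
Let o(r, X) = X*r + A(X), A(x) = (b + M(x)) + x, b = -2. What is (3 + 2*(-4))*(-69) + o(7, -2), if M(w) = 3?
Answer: 330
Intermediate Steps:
A(x) = 1 + x (A(x) = (-2 + 3) + x = 1 + x)
o(r, X) = 1 + X + X*r (o(r, X) = X*r + (1 + X) = 1 + X + X*r)
(3 + 2*(-4))*(-69) + o(7, -2) = (3 + 2*(-4))*(-69) + (1 - 2 - 2*7) = (3 - 8)*(-69) + (1 - 2 - 14) = -5*(-69) - 15 = 345 - 15 = 330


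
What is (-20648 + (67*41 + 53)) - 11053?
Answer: -28901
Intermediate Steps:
(-20648 + (67*41 + 53)) - 11053 = (-20648 + (2747 + 53)) - 11053 = (-20648 + 2800) - 11053 = -17848 - 11053 = -28901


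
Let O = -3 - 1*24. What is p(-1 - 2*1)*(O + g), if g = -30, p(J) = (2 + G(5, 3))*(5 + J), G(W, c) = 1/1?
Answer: -342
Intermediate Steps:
G(W, c) = 1
p(J) = 15 + 3*J (p(J) = (2 + 1)*(5 + J) = 3*(5 + J) = 15 + 3*J)
O = -27 (O = -3 - 24 = -27)
p(-1 - 2*1)*(O + g) = (15 + 3*(-1 - 2*1))*(-27 - 30) = (15 + 3*(-1 - 2))*(-57) = (15 + 3*(-3))*(-57) = (15 - 9)*(-57) = 6*(-57) = -342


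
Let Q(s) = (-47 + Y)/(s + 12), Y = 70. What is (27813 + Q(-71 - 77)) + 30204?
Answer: 7890289/136 ≈ 58017.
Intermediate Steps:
Q(s) = 23/(12 + s) (Q(s) = (-47 + 70)/(s + 12) = 23/(12 + s))
(27813 + Q(-71 - 77)) + 30204 = (27813 + 23/(12 + (-71 - 77))) + 30204 = (27813 + 23/(12 - 148)) + 30204 = (27813 + 23/(-136)) + 30204 = (27813 + 23*(-1/136)) + 30204 = (27813 - 23/136) + 30204 = 3782545/136 + 30204 = 7890289/136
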